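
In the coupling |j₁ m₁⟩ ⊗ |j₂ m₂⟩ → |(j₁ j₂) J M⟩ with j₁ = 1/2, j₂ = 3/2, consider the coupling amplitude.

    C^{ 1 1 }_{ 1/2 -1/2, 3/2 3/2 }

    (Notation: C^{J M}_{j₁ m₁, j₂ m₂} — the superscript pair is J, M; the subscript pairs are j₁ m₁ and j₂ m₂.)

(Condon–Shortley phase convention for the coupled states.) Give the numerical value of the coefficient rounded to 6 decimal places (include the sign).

j₁+j₂−J=1  J+j₁−j₂=0  J−j₁+j₂=2  j₁+j₂+J+1=4
(j₁±m₁, j₂±m₂, J±M) = (0,1,3,0,2,0)
P² = 3
sum k=1..1:
  [1] −1/2 = -1/2
S = -1/2
C² = P²·S² = 3/4 ; C = -0.866025

-0.866025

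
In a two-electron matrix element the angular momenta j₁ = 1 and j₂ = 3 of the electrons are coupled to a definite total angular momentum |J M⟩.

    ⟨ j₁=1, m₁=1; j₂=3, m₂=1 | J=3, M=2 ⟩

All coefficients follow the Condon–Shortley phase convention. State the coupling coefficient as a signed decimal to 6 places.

+√(5/12) = +0.645497

triangle: 1!·1!·5!/8! = 120/40320
(j±m)!: 2!·0!·4!·2!·5!·1! = 11520
prefactor² = (2J+1)·Δ·N² = 240
  k=0: +1/(0!·1!·0!·4!·1!·1!) = 1/24
Σ = 1/24  ⇒  CG² = 240·(1/24)² = 5/12
CG = +√(5/12) = +0.645497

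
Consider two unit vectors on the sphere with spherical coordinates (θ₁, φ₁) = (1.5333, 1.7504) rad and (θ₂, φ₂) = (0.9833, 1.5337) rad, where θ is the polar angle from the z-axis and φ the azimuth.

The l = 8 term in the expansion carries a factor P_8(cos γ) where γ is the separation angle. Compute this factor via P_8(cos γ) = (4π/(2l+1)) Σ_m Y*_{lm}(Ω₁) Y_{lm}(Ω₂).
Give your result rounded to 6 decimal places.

-0.187765

Expand P_8 via completeness: Σ_{m} conj(Y_{8,m}) at Ω₁ times Y_{8,m} at Ω₂ —
  term(m=-8) = -0.009863+0.060046i   from Y*(Ω₁)=+0.068458+0.507945i, Y(Ω₂)=+0.113534+0.034719i
  term(m=-7) = +0.001310+0.024287i   from Y*(Ω₁)=+0.073159-0.023723i, Y(Ω₂)=-0.081202+0.305647i
  term(m=-6) = -0.044294-0.159677i   from Y*(Ω₁)=+0.173714+0.323205i, Y(Ω₂)=-0.440462-0.099689i
  term(m=-5) = -0.012269-0.023153i   from Y*(Ω₁)=+0.070770-0.056389i, Y(Ω₂)=+0.053404-0.284613i
  term(m=-4) = -0.029128-0.034303i   from Y*(Ω₁)=+0.244721+0.213951i, Y(Ω₂)=-0.136919-0.020467i
  term(m=-3) = -0.028119-0.021381i   from Y*(Ω₁)=+0.049687-0.083114i, Y(Ω₂)=+0.040514-0.362543i
  term(m=-2) = +0.013223+0.006119i   from Y*(Ω₁)=+0.287639+0.108008i, Y(Ω₂)=+0.047290+0.003515i
  term(m=-1) = -0.032966-0.007258i   from Y*(Ω₁)=+0.017781-0.097936i, Y(Ω₂)=+0.012577-0.338893i
  term(m=+0) = +0.030203+0.000000i   from Y*(Ω₁)=+0.302071-0.000000i, Y(Ω₂)=+0.099987+0.000000i
  term(m=+1) = -0.032966+0.007258i   from Y*(Ω₁)=-0.017781-0.097936i, Y(Ω₂)=-0.012577-0.338893i
  term(m=+2) = +0.013223-0.006119i   from Y*(Ω₁)=+0.287639-0.108008i, Y(Ω₂)=+0.047290-0.003515i
  term(m=+3) = -0.028119+0.021381i   from Y*(Ω₁)=-0.049687-0.083114i, Y(Ω₂)=-0.040514-0.362543i
  term(m=+4) = -0.029128+0.034303i   from Y*(Ω₁)=+0.244721-0.213951i, Y(Ω₂)=-0.136919+0.020467i
  term(m=+5) = -0.012269+0.023153i   from Y*(Ω₁)=-0.070770-0.056389i, Y(Ω₂)=-0.053404-0.284613i
  term(m=+6) = -0.044294+0.159677i   from Y*(Ω₁)=+0.173714-0.323205i, Y(Ω₂)=-0.440462+0.099689i
  term(m=+7) = +0.001310-0.024287i   from Y*(Ω₁)=-0.073159-0.023723i, Y(Ω₂)=+0.081202+0.305647i
  term(m=+8) = -0.009863-0.060046i   from Y*(Ω₁)=+0.068458-0.507945i, Y(Ω₂)=+0.113534-0.034719i
Σ over m = -0.254011+0.000000i; ×(4π/17) → -0.187765+0.000000i. Real part: -0.187765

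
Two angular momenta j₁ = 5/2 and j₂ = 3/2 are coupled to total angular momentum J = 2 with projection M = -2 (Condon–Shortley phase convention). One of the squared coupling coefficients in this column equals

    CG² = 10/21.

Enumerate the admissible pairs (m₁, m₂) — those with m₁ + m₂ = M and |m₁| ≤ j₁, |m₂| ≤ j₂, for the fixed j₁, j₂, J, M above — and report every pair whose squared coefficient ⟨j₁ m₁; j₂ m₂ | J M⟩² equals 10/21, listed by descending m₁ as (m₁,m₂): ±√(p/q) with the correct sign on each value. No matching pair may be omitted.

Admissible pairs with m₁+m₂ = M = -2: (-5/2,1/2), (-3/2,-1/2), (-1/2,-3/2)
  (m₁,m₂)=(-1/2,-3/2): CG² = 1/7, CG = +√(1/7)
  (m₁,m₂)=(-3/2,-1/2): CG² = 8/21, CG = −√(8/21)
  (m₁,m₂)=(-5/2,1/2): CG² = 10/21, CG = +√(10/21)   ← matches the target
Pairs with CG² = 10/21: (-5/2,1/2): +√(10/21)

(-5/2,1/2): +√(10/21)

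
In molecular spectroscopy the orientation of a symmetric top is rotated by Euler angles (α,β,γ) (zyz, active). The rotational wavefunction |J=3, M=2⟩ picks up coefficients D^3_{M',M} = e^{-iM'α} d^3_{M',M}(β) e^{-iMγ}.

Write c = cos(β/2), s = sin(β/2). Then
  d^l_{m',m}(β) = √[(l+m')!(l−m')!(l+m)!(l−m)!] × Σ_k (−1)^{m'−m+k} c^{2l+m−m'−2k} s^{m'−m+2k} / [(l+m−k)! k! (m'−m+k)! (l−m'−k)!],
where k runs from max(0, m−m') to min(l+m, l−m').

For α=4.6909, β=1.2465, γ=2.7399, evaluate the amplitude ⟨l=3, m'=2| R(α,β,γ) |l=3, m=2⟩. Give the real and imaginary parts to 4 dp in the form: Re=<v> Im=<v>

Re=0.3008 Im=0.3399

D^3_{2,2}(4.6909,1.2465,2.7399) = e^{-i·2·4.6909}·d^3_{2,2}(1.2465)·e^{-i·2·2.7399}. Compute d first:
With c≡cos(β/2)=0.811986 and s≡sin(β/2)=0.583677, N=[120·1·120·1]^{1/2}=120.000000
k∈{0,1} keeps every argument non-negative
  k=0: (−1)^0·120.0000/(120)·0.8120^6·0.5837^0 = +0.286610
  k=1: (−1)^1·120.0000/(24)·0.8120^4·0.5837^2 = -0.740473
d^3_{2,2}(1.2465) = +0.286610 -0.740473 = -0.453863
Phases: e^{-i·(2)·4.6909}=-0.999077-0.042965i, e^{-i·(2)·2.7399}=+0.694274+0.719711i ⇒ D=+0.300780+0.339887i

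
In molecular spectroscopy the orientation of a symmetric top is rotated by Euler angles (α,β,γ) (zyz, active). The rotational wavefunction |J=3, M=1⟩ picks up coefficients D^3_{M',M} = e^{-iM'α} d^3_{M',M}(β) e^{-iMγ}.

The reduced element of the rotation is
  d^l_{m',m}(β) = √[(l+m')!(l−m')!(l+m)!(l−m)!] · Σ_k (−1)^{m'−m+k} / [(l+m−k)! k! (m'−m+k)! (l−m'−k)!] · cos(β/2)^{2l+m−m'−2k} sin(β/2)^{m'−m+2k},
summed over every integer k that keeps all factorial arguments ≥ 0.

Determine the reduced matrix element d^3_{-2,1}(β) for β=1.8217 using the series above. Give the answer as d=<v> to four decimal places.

d^3_{-2,1}(β=1.8217) via the finite sum:
c=cos(1.821700/2)=0.613074, s=sin(1.821700/2)=0.790025; N=√[1·120·24·2]=75.894664
Admissible k: 3..4 (factorial args all ≥0)
  k=3: (−1)^0·75.8947/(12)·0.6131^3·0.7900^3 = +0.718609
  k=4: (−1)^1·75.8947/(24)·0.6131^1·0.7900^5 = -0.596647
d^3_{-2,1}(1.8217) = +0.718609 -0.596647 = +0.121961

d=0.1220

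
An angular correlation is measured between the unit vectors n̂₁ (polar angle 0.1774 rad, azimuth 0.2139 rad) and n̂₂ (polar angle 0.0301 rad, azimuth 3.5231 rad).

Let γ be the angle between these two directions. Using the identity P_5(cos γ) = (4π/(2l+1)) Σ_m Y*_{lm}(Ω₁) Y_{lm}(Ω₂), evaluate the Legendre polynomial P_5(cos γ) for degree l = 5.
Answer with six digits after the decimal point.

Addition theorem: P_5(cos γ) = (4π/11) Σ_m Y*_{lm}(Ω₁) Y_{lm}(Ω₂), m = −5…5:
  term(m=-5) = -0.00000 + 0.00000j   from Y*(Ω₁)=0.00004 + 0.00007j, Y(Ω₂)=0.00000 + 0.00000j
  term(m=-4) = 0.00000 - 0.00000j   from Y*(Ω₁)=0.00092 + 0.00106j, Y(Ω₂)=0.00000 - 0.00000j
  term(m=-3) = -0.00000 + 0.00000j   from Y*(Ω₁)=0.01176 + 0.00878j, Y(Ω₂)=-0.00003 + 0.00007j
  term(m=-2) = 0.00029 - 0.00010j   from Y*(Ω₁)=0.09012 + 0.04109j, Y(Ω₂)=0.00221 - 0.00212j
  term(m=-1) = -0.03062 + 0.00518j   from Y*(Ω₁)=0.39482 + 0.08576j, Y(Ω₂)=-0.07134 + 0.02862j
  term(m=+0) = 0.67575 + 0.00000j   from Y*(Ω₁)=0.72720 + 0.00000j, Y(Ω₂)=0.92926 + 0.00000j
  term(m=+1) = -0.03062 - 0.00518j   from Y*(Ω₁)=-0.39482 + 0.08576j, Y(Ω₂)=0.07134 + 0.02862j
  term(m=+2) = 0.00029 + 0.00010j   from Y*(Ω₁)=0.09012 - 0.04109j, Y(Ω₂)=0.00221 + 0.00212j
  term(m=+3) = -0.00000 - 0.00000j   from Y*(Ω₁)=-0.01176 + 0.00878j, Y(Ω₂)=0.00003 + 0.00007j
  term(m=+4) = 0.00000 + 0.00000j   from Y*(Ω₁)=0.00092 - 0.00106j, Y(Ω₂)=0.00000 + 0.00000j
  term(m=+5) = -0.00000 - 0.00000j   from Y*(Ω₁)=-0.00004 + 0.00007j, Y(Ω₂)=-0.00000 + 0.00000j
Total Σ_m = 0.61508 - 0.00000j. Multiply by 1.142397: 0.70267 - 0.00000j. P_5(cos γ) = 0.702666

0.702666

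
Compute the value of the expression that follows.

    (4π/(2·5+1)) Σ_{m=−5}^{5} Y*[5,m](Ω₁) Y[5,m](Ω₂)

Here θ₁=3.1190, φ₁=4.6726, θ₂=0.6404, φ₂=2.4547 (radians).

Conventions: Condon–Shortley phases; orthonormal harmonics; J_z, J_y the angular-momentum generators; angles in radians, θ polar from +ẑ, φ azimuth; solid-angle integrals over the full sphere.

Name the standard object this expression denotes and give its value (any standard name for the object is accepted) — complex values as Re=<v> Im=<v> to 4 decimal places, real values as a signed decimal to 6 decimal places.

This sum is the spherical-harmonic addition theorem: it equals the Legendre polynomial P_l(cos γ) of the angle γ between the two directions.
Expand P_5 via completeness: Σ_{m} conj(Y_{5,m}) at Ω₁ times Y_{5,m} at Ω₂ —
  [-5]  conj(Y_{5,-5})(Ω₁) = -0.00000 - 0.00000j ; Y_{5,-5}(Ω₂) = 0.03384 + 0.01021j ; Δ = 0.00000 - 0.00000j
  [-4]  conj(Y_{5,-4})(Ω₁) = -0.00000 + 0.00000j ; Y_{5,-4}(Ω₂) = -0.13852 + 0.05759j ; Δ = 0.00000 - 0.00000j
  [-3]  conj(Y_{5,-3})(Ω₁) = 0.00000 + 0.00003j ; Y_{5,-3}(Ω₂) = 0.16622 - 0.31171j ; Δ = 0.00001 + 0.00000j
  [-2]  conj(Y_{5,-2})(Ω₁) = 0.00172 - 0.00014j ; Y_{5,-2}(Ω₂) = 0.08822 + 0.44198j ; Δ = 0.00021 + 0.00075j
  [-1]  conj(Y_{5,-1})(Ω₁) = -0.00230 - 0.05773j ; Y_{5,-1}(Ω₂) = -0.10064 - 0.08253j ; Δ = -0.00453 + 0.00600j
  [+0]  conj(Y_{5,0})(Ω₁) = -0.93202 + 0.00000j ; Y_{5,0}(Ω₂) = -0.37164 + 0.00000j ; Δ = 0.34638 + 0.00000j
  [+1]  conj(Y_{5,1})(Ω₁) = 0.00230 - 0.05773j ; Y_{5,1}(Ω₂) = 0.10064 - 0.08253j ; Δ = -0.00453 - 0.00600j
  [+2]  conj(Y_{5,2})(Ω₁) = 0.00172 + 0.00014j ; Y_{5,2}(Ω₂) = 0.08822 - 0.44198j ; Δ = 0.00021 - 0.00075j
  [+3]  conj(Y_{5,3})(Ω₁) = -0.00000 + 0.00003j ; Y_{5,3}(Ω₂) = -0.16622 - 0.31171j ; Δ = 0.00001 - 0.00000j
  [+4]  conj(Y_{5,4})(Ω₁) = -0.00000 - 0.00000j ; Y_{5,4}(Ω₂) = -0.13852 - 0.05759j ; Δ = 0.00000 + 0.00000j
  [+5]  conj(Y_{5,5})(Ω₁) = 0.00000 - 0.00000j ; Y_{5,5}(Ω₂) = -0.03384 + 0.01021j ; Δ = 0.00000 + 0.00000j
Σ over m = 0.33776 - 0.00000j; ×(4π/11) → 0.38585 - 0.00000j. Real part: 0.385852

Legendre polynomial (addition theorem), +0.385852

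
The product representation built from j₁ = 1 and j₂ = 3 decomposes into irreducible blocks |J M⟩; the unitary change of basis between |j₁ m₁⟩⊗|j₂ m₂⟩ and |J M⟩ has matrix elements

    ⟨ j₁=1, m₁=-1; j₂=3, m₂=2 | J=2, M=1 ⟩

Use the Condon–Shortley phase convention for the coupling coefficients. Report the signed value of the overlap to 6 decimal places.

triangle: 2!×0!×4!/7! = 48/5040
(j±m)!: 0!×2!×5!×1!×3!×1! = 1440
prefactor² = (2J+1)×Δ×N² = 480/7
  k=2: +1/(2!×0!×0!×3!×0!×1!) = 1/12
Σ = 1/12  ⇒  CG² = 480/7×(1/12)² = 10/21
CG = +√(10/21) = +0.690066

+0.690066  (= +√(10/21))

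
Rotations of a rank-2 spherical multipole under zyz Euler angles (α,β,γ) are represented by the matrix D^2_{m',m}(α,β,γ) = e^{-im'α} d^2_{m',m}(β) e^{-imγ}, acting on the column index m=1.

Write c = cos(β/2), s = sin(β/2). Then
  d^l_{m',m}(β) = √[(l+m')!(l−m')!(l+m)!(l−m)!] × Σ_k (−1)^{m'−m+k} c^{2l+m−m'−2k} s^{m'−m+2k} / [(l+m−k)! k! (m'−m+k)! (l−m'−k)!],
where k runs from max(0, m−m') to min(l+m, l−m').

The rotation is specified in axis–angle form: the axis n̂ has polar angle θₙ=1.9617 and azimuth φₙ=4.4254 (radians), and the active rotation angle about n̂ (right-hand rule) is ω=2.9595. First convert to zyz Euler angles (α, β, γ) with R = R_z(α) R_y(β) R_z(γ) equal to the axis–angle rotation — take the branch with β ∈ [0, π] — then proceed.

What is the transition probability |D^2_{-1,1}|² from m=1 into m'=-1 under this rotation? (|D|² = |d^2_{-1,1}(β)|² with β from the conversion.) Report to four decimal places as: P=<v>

Axis–angle → zyz. n̂ = (sinθₙcosφₙ, sinθₙsinφₙ, cosθₙ) = (-0.261713, -0.886751, -0.381024), ω = 2.9595.
R = I cosω + sinω [n̂]ₓ + (1−cosω) n̂n̂ᵀ gives
  R = [-0.847612, +0.529310, +0.037209; +0.391312, +0.576187, +0.717554; +0.358369, +0.622768, -0.695508]
β = atan2(√(R₁₃²+R₂₃²), R₃₃) = 2.339924; α = atan2(R₂₃, R₁₃) mod 2π = 1.518987; γ = atan2(R₃₂, −R₃₁) mod 2π = 2.092965
Split into d^2_{-1,1}(β=2.3399) × two z-phases.
Half-angle: c=0.390187, s=0.920736. N=√(1·6·6·1)=6.000000
Admissible k: 2..3 (factorial args all ≥0)
  k=2: (−1)^0·6.0000/(2)·0.3902^2·0.9207^2 = +0.387201
  k=3: (−1)^1·6.0000/(6)·0.3902^0·0.9207^4 = -0.718687
d^2_{-1,1}(2.3399) = +0.387201 -0.718687 = -0.331486
|D^2_{-1,1}|² = |d^2_{-1,1}(β)|² = (-0.331486)² = 0.109883 (the z-rotation phases have unit modulus)

P=0.1099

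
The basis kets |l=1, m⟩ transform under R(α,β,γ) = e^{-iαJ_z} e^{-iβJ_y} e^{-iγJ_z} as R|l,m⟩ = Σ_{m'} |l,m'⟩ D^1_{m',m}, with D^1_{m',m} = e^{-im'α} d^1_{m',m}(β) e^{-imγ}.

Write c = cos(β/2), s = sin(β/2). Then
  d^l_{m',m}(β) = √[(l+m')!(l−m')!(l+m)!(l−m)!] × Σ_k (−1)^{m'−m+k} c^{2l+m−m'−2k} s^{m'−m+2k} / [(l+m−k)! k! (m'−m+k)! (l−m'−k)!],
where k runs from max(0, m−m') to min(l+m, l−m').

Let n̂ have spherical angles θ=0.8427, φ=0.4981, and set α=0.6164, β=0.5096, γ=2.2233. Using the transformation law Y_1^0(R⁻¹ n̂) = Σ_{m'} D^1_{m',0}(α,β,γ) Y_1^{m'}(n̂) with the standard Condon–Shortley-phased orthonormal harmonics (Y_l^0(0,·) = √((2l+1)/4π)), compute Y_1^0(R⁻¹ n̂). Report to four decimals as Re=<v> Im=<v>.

Need the full column D^1_{m',0} for m'=−1..1 at α=0.6164, β=0.5096, γ=2.2233.
cos(β/2)=0.967714, sin(β/2)=0.252052
d^1_{-1,0}: single k=1 term ⇒ +0.344947;  D = +0.281464+0.199414i
d^1_{0,0}: k∈[0..1] ⇒ +0.936470 -0.063530 = +0.872940;  D = +0.872940+0.000000i
d^1_{1,0}: single k=0 term ⇒ -0.344947;  D = -0.281464+0.199414i
Y_1^{m'}(θ=0.8427,φ=0.4981) and Σ D·Y over m':
  (+0.2815+0.1994i)·(+0.2266-0.1232i)  (+0.8729+0.0000i)·(+0.3251+0.0000i)  (-0.2815+0.1994i)·(-0.2266-0.1232i)
Y_1^0(R⁻¹ n̂) = +0.460502+0.000000i

Re=0.4605 Im=0.0000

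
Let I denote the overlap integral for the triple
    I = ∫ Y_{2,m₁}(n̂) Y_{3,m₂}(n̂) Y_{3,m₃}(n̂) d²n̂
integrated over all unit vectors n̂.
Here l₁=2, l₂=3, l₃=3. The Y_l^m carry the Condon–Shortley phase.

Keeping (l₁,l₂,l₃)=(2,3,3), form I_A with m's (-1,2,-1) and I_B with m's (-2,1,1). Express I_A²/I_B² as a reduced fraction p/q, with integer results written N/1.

5/8

Shared (l₁,l₂,l₃)=(2,3,3): N and (l;000)² cancel in I_A²/I_B².
A: Δ = 2!·2!·4!/9! = 1/3780; Racah Σ t=1..2: t=1:−1/48 t=2:+1/12 = 1/16; ⇒ 3j(2 3 3; -1 2 -1)² = 1/28, sgn +1
B: Δ = 2!·2!·4!/9! = 1/3780; Racah Σ t=2..2: t=2:+1/16 = 1/16; ⇒ 3j(2 3 3; -2 1 1)² = 2/35, sgn +1
I_A²/I_B² = (1/28)/(2/35) = 5/8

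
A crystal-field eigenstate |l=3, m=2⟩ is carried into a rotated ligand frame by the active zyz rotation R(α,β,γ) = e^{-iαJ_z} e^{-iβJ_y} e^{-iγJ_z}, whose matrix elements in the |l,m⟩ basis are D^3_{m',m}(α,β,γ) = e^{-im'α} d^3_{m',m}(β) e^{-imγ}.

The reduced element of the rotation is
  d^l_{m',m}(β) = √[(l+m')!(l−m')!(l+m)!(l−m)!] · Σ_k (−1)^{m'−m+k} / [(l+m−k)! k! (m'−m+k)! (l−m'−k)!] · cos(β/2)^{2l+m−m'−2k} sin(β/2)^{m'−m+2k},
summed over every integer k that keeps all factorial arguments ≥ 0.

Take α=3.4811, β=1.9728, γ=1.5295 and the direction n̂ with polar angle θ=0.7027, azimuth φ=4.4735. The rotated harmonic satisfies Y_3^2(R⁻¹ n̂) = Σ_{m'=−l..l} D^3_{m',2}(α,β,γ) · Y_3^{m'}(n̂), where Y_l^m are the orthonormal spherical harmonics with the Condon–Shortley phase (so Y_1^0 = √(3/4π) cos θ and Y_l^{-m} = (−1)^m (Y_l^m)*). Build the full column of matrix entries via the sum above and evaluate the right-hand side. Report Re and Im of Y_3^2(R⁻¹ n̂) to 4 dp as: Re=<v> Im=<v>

Need the full column D^3_{m',2} for m'=−3..3 at α=3.4811, β=1.9728, γ=1.5295.
cos(β/2)=0.551696, sin(β/2)=0.834045
d^3_{-3,2}: single k=5 term ⇒ +0.545411;  D = +0.246854+0.486349i
d^3_{-2,2}: k∈[4..5] ⇒ +0.736424 -0.336618 = +0.399806;  D = -0.289351-0.275900i
d^3_{-1,2}: k∈[3..4] ⇒ +0.616167 -0.704122 = -0.087955;  D = -0.080235-0.036033i
d^3_{0,2}: k∈[2..3] ⇒ +0.352971 -0.806713 = -0.453741;  D = +0.452195+0.037433i
d^3_{1,2}: k∈[1..2] ⇒ +0.134800 -0.616167 = -0.481367;  D = -0.465568+0.122314i
d^3_{2,2}: k∈[0..1] ⇒ +0.028197 -0.322217 = -0.294020;  D = +0.243258-0.165147i
d^3_{3,2}: single k=0 term ⇒ -0.104415;  D = -0.061926+0.084070i
Y_3^{m'}(θ=0.7027,φ=4.4735) and Σ D·Y over m':
  (+0.2469+0.4863i)·(+0.0740-0.0849i)  (-0.2894-0.2759i)·(-0.2893-0.1498i)  (-0.0802-0.0360i)·(-0.0945+0.3879i)  (+0.4522+0.0374i)·(-0.0252+0.0000i)  (-0.4656+0.1223i)·(+0.0945+0.3879i)  (+0.2433-0.1651i)·(-0.2893+0.1498i)  (-0.0619+0.0841i)·(-0.0740-0.0849i)
Y_3^2(R⁻¹ n̂) = -0.013231+0.023692i

Re=-0.0132 Im=0.0237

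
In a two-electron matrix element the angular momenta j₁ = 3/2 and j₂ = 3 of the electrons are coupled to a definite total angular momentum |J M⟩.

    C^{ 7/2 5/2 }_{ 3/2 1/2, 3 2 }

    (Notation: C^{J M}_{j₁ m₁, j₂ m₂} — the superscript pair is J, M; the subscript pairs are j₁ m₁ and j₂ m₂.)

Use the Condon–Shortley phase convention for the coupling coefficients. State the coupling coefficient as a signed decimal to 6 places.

−√(1/7) = -0.377964

triangle: 1!·2!·5!/9! = 240/362880
(j±m)!: 2!·1!·5!·1!·6!·1! = 172800
prefactor² = (2J+1)·Δ·N² = 6400/7
  k=0: +1/(0!·1!·1!·5!·1!·0!) = 1/120
  k=1: −1/(1!·0!·0!·4!·2!·1!) = -1/48
Σ = -1/80  ⇒  CG² = 6400/7·(-1/80)² = 1/7
CG = −√(1/7) = -0.377964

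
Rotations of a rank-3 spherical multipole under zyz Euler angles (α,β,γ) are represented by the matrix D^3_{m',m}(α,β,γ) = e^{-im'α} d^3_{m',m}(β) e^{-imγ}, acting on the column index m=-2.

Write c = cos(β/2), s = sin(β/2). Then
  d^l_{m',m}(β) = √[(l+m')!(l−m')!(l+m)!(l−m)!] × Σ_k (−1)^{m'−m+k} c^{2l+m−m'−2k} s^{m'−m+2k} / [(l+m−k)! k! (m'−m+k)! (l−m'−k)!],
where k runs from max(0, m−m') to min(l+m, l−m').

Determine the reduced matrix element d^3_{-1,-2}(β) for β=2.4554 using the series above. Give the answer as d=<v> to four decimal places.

d=0.1883

d^3_{-1,-2}(β=2.4554) via the finite sum:
Half-angle: c=0.336405, s=0.941718. N=√(2·24·1·120)=75.894664
k: max(0,(-2)−(-1))=0 … min(3+(-2),3−(-1))=1
  k=0: (−1)^1·75.8947/(24)·0.3364^5·0.9417^1 = -0.012830
  k=1: (−1)^2·75.8947/(12)·0.3364^3·0.9417^3 = +0.201084
d^3_{-1,-2}(2.4554) = -0.012830 +0.201084 = +0.188254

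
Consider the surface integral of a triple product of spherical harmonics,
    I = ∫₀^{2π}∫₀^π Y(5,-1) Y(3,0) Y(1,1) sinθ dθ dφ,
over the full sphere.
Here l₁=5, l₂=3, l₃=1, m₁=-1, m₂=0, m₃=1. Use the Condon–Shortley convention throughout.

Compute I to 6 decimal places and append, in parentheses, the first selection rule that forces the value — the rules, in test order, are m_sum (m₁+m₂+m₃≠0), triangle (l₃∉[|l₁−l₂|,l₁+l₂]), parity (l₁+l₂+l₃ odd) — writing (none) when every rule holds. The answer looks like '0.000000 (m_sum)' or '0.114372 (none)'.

triangle: need 2≤l₃≤8, have 1; I=0

0.000000 (triangle)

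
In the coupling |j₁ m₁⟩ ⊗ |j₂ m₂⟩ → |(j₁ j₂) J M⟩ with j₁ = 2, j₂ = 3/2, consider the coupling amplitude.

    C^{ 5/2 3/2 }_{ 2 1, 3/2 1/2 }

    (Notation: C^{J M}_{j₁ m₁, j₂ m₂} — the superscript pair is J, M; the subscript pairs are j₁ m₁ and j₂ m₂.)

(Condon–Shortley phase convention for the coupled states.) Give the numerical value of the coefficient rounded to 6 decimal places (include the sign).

+0.169031

triangle: 1!*3!*2!/7! = 12/5040
(j±m)!: 3!*1!*2!*1!*4!*1! = 288
prefactor² = (2J+1)*Δ*N² = 144/35
  k=0: +1/(0!*1!*1!*2!*2!*0!) = 1/4
  k=1: −1/(1!*0!*0!*1!*3!*1!) = -1/6
Σ = 1/12  ⇒  CG² = 144/35*(1/12)² = 1/35
CG = +√(1/35) = +0.169031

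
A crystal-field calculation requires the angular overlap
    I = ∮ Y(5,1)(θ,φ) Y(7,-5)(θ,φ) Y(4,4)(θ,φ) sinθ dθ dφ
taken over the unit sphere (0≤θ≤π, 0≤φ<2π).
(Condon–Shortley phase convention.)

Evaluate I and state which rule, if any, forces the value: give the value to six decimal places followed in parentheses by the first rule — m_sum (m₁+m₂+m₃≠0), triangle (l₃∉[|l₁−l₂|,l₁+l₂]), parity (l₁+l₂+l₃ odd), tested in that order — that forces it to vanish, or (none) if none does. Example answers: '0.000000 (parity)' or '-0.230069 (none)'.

0.195759 (none)

m-sum 0 ✓  L=16 even ✓  2≤4≤12 ✓
Π(2lᵢ+1) = 11×15×9 = 1485
triangle coeff Δ(5,7,4) = 1/6126120
Σ_t [3,5]: t=3:−1/69120 t=4:+1/20736 t=5:−1/69120 = 1/51840
(3j)²=280/21879 [(5 7 4; 0 0 0)], sign=+1
Σ_t [2,2]: t=2:+1/2073600 = 1/2073600
(3j)²=28/1105 [(5 7 4; 1 -5 4)], sign=+1
⇒ 4πI² = 23520/48841
I = (+1)√(23520/48841/(4π)) = 0.19575887
No selection rule forces the value: the integral is nonzero (none).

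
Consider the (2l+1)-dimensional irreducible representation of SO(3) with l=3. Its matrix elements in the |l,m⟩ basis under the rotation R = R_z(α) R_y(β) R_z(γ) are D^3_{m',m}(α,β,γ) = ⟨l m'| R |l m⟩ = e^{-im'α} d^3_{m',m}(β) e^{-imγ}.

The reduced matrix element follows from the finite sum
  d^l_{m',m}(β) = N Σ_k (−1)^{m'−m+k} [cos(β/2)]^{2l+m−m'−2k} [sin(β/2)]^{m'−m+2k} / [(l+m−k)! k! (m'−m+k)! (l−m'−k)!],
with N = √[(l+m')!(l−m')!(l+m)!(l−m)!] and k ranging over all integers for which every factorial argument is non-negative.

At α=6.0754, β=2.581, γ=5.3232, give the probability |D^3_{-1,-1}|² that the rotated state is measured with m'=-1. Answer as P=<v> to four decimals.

Split into d^3_{-1,-1}(β=2.5810) × two z-phases.
Half-angle: c=0.276640, s=0.960974. N=√(2·24·2·24)=48.000000
Admissible k: 0..2 (factorial args all ≥0)
  k=0: (−1)^0·48.0000/(48)·0.2766^6·0.9610^0 = +0.000448
  k=1: (−1)^1·48.0000/(6)·0.2766^4·0.9610^2 = -0.043269
  k=2: (−1)^2·48.0000/(8)·0.2766^2·0.9610^4 = +0.391587
d^3_{-1,-1}(2.5810) = +0.000448 -0.043269 +0.391587 = +0.348766
|D^3_{-1,-1}|² = |d^3_{-1,-1}(β)|² = (+0.348766)² = 0.121638 (the z-rotation phases have unit modulus)

P=0.1216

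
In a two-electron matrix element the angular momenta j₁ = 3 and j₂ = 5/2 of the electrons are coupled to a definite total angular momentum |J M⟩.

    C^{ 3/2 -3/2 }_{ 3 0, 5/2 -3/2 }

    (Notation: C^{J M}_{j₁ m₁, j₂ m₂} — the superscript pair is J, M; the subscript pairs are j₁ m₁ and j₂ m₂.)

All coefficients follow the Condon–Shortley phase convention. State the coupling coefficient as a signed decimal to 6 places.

−√(6/35) = -0.414039

√[4·4!2!1!/8! · 3!3!1!4!0!3!] = √(864/35)
  +(−1)^1/∏(1,3,2,0,0,1)! = -1/12  (running -1/12)
⟨..|..⟩ = √(864/35)·(-1/12) = -0.414039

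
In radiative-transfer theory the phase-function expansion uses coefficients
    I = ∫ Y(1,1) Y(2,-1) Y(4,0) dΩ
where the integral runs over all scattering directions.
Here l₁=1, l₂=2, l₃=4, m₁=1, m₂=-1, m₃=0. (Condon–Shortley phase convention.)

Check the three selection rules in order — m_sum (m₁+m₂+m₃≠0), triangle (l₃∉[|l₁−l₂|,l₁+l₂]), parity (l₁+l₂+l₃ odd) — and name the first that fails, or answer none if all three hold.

triangle

m₁+m₂+m₃ = 1 − 1 + 0 = 0  ✓
triangle: need |l₁−l₂| ≤ l₃ ≤ l₁+l₂ = [1,3]; l₃=4 is outside  ✗
parity: l₁+l₂+l₃ = 7 is odd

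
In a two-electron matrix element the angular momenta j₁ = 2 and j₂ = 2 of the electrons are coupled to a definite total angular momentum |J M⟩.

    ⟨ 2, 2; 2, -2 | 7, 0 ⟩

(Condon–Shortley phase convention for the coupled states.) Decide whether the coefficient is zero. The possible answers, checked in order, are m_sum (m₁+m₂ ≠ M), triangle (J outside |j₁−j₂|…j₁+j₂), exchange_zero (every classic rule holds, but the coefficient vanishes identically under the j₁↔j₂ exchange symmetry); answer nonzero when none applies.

triangle

m-sum: m₁+m₂ = 2+(-2) = 0, M = 0  ✓
triangle: need |j₁−j₂| ≤ J ≤ j₁+j₂, i.e. J ∈ [0, 4]; J = 7 is outside ✗ ⇒ coefficient is 0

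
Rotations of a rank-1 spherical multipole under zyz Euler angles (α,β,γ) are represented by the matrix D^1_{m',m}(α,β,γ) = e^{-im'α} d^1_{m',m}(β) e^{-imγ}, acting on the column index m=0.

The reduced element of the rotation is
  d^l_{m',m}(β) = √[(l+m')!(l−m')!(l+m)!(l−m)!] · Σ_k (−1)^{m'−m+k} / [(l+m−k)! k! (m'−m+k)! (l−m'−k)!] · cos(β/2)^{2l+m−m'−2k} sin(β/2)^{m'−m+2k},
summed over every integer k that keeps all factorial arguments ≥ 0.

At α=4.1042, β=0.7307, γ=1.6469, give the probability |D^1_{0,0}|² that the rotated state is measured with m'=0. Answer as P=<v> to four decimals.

Split into d^1_{0,0}(β=0.7307) × two z-phases.
c=cos(0.730700/2)=0.933999, s=sin(0.730700/2)=0.357276; N=√[1·1·1·1]=1.000000
Admissible k: 0..1 (factorial args all ≥0)
  k=0: (−1)^0·1.0000/(1)·0.9340^2·0.3573^0 = +0.872354
  k=1: (−1)^1·1.0000/(1)·0.9340^0·0.3573^2 = -0.127646
d^1_{0,0}(0.7307) = +0.872354 -0.127646 = +0.744707
|D^1_{0,0}|² = |d^1_{0,0}(β)|² = (+0.744707)² = 0.554589 (the z-rotation phases have unit modulus)

P=0.5546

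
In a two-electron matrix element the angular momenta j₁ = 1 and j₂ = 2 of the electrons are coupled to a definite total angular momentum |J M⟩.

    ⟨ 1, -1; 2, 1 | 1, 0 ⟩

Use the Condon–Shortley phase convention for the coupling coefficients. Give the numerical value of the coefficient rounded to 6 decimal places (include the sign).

+√(3/10) ≈ +0.547723

triangle: 2!*0!*2!/5! = 4/120
(j±m)!: 0!*2!*3!*1!*1!*1! = 12
prefactor² = (2J+1)*Δ*N² = 6/5
  k=2: +1/(2!*0!*0!*1!*0!*1!) = 1/2
Σ = 1/2  ⇒  CG² = 6/5*(1/2)² = 3/10
CG = +√(3/10) = +0.547723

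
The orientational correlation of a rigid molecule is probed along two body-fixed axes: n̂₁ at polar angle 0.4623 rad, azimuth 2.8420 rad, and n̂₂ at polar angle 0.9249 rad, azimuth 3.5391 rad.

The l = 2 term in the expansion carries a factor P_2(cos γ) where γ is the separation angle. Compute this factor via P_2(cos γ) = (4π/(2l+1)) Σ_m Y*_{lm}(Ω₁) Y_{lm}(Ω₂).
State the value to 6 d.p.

0.488540

Addition theorem: P_2(cos γ) = (4π/5) Σ_m Y*_{lm}(Ω₁) Y_{lm}(Ω₂), m = −2…2:
  m=-2: (0.06345 - 0.04333j) × (0.17250 - 0.17585j) = 0.00333 - 0.01863j  (running Σ = 0.00333 - 0.01863j)
  m=-1: (-0.29466 + 0.09102j) × (-0.34238 + 0.14375j) = 0.08780 - 0.07352j  (running Σ = 0.09113 - 0.09215j)
  m=0: (0.44257 + 0.00000j) × (0.02741 + 0.00000j) = 0.01213 + 0.00000j  (running Σ = 0.10326 - 0.09215j)
  m=1: (0.29466 + 0.09102j) × (0.34238 + 0.14375j) = 0.08780 + 0.07352j  (running Σ = 0.19106 - 0.01863j)
  m=2: (0.06345 + 0.04333j) × (0.17250 + 0.17585j) = 0.00333 + 0.01863j  (running Σ = 0.19438 - 0.00000j)
Accumulated sum 0.19438 - 0.00000j; after 4π/(2l+1) scaling, 0.48854 - 0.00000j ⇒ P_2 = 0.488540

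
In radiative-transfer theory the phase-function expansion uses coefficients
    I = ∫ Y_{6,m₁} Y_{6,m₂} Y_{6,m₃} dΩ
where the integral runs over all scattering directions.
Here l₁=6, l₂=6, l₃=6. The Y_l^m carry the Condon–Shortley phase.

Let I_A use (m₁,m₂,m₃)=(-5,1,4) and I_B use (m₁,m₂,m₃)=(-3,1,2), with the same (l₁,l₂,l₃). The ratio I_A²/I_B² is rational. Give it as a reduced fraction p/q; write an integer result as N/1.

Shared (l₁,l₂,l₃)=(6,6,6): N and (l;000)² cancel in I_A²/I_B².
A: Δ = 6!·6!·6!/19! = 1/325909584; Racah Σ t=5..6: t=5:−1/4147200 t=6:+1/10368000 = -1/6912000; ⇒ 3j(6 6 6; -5 1 4)² = 189/16796, sgn -1
B: Δ = 6!·6!·6!/19! = 1/325909584; Racah Σ t=3..6: t=3:−1/1244160 t=4:+1/207360 t=5:−1/276480 t=6:+1/3110400 = 1/1382400; ⇒ 3j(6 6 6; -3 1 2)² = 189/92378, sgn +1
I_A²/I_B² = (189/16796)/(189/92378) = 11/2

11/2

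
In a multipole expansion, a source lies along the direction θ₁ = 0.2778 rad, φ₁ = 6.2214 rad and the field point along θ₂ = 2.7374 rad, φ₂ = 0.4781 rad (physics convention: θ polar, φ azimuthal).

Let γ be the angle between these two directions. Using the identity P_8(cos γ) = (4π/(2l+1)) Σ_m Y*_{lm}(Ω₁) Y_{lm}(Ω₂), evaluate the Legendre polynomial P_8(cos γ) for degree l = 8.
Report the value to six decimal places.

0.024562

Addition theorem: P_8(cos γ) = (4π/17) Σ_m Y*_{lm}(Ω₁) Y_{lm}(Ω₂), m = −8…8:
  [-8]  conj(Y_{8,-8})(Ω₁) = 0.00001 - 0.00001j ; Y_{8,-8}(Ω₂) = -0.00023 + 0.00019j ; Δ = -0.00000 + 0.00000j
  [-7]  conj(Y_{8,-7})(Ω₁) = 0.00021 - 0.00010j ; Y_{8,-7}(Ω₂) = 0.00270 - 0.00056j ; Δ = 0.00000 - 0.00000j
  [-6]  conj(Y_{8,-6})(Ω₁) = 0.00192 - 0.00075j ; Y_{8,-6}(Ω₂) = -0.01566 - 0.00439j ; Δ = -0.00003 + 0.00000j
  [-5]  conj(Y_{8,-5})(Ω₁) = 0.01256 - 0.00401j ; Y_{8,-5}(Ω₂) = 0.04977 + 0.04646j ; Δ = 0.00081 + 0.00038j
  [-4]  conj(Y_{8,-4})(Ω₁) = 0.06038 - 0.01523j ; Y_{8,-4}(Ω₂) = -0.06905 - 0.19420j ; Δ = -0.00713 - 0.01067j
  [-3]  conj(Y_{8,-3})(Ω₁) = 0.20961 - 0.03930j ; Y_{8,-3}(Ω₂) = -0.05909 + 0.43024j ; Δ = 0.00452 + 0.09250j
  [-2]  conj(Y_{8,-2})(Ω₁) = 0.48917 - 0.06076j ; Y_{8,-2}(Ω₂) = 0.31906 - 0.45206j ; Δ = 0.12861 - 0.24052j
  [-1]  conj(Y_{8,-1})(Ω₁) = 0.61814 - 0.03824j ; Y_{8,-1}(Ω₂) = -0.17469 + 0.09052j ; Δ = -0.10452 + 0.06264j
  [+0]  conj(Y_{8,0})(Ω₁) = 0.02584 + 0.00000j ; Y_{8,0}(Ω₂) = -0.43716 + 0.00000j ; Δ = -0.01130 + 0.00000j
  [+1]  conj(Y_{8,1})(Ω₁) = -0.61814 - 0.03824j ; Y_{8,1}(Ω₂) = 0.17469 + 0.09052j ; Δ = -0.10452 - 0.06264j
  [+2]  conj(Y_{8,2})(Ω₁) = 0.48917 + 0.06076j ; Y_{8,2}(Ω₂) = 0.31906 + 0.45206j ; Δ = 0.12861 + 0.24052j
  [+3]  conj(Y_{8,3})(Ω₁) = -0.20961 - 0.03930j ; Y_{8,3}(Ω₂) = 0.05909 + 0.43024j ; Δ = 0.00452 - 0.09250j
  [+4]  conj(Y_{8,4})(Ω₁) = 0.06038 + 0.01523j ; Y_{8,4}(Ω₂) = -0.06905 + 0.19420j ; Δ = -0.00713 + 0.01067j
  [+5]  conj(Y_{8,5})(Ω₁) = -0.01256 - 0.00401j ; Y_{8,5}(Ω₂) = -0.04977 + 0.04646j ; Δ = 0.00081 - 0.00038j
  [+6]  conj(Y_{8,6})(Ω₁) = 0.00192 + 0.00075j ; Y_{8,6}(Ω₂) = -0.01566 + 0.00439j ; Δ = -0.00003 - 0.00000j
  [+7]  conj(Y_{8,7})(Ω₁) = -0.00021 - 0.00010j ; Y_{8,7}(Ω₂) = -0.00270 - 0.00056j ; Δ = 0.00000 + 0.00000j
  [+8]  conj(Y_{8,8})(Ω₁) = 0.00001 + 0.00001j ; Y_{8,8}(Ω₂) = -0.00023 - 0.00019j ; Δ = -0.00000 - 0.00000j
Total Σ_m = 0.03323 + 0.00000j. Multiply by 0.739198: 0.02456 + 0.00000j. P_8(cos γ) = 0.024562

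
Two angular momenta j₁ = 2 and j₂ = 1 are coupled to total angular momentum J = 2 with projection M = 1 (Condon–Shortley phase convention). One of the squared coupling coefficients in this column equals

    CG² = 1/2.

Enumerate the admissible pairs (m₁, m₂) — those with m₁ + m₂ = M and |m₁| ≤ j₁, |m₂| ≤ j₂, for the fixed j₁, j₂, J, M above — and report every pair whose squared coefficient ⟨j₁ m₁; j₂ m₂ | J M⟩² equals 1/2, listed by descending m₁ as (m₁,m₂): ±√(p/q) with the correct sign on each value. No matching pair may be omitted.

(0,1): −√(1/2)

Admissible pairs with m₁+m₂ = M = 1: (0,1), (1,0), (2,-1)
  (m₁,m₂)=(2,-1): CG² = 1/3, CG = +√(1/3)
  (m₁,m₂)=(1,0): CG² = 1/6, CG = +√(1/6)
  (m₁,m₂)=(0,1): CG² = 1/2, CG = −√(1/2)   ← matches the target
Pairs with CG² = 1/2: (0,1): −√(1/2)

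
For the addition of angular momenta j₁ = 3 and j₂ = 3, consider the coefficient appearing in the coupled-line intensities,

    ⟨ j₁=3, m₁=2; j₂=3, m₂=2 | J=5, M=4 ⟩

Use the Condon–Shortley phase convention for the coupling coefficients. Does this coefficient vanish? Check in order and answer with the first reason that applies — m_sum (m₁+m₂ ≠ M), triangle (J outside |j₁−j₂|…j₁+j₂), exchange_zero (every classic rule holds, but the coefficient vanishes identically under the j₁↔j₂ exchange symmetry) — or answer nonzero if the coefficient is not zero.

exchange_zero

m-sum: m₁+m₂ = 2+2 = 4, M = 4  ✓
triangle: |j₁−j₂| = 0 ≤ J = 5 ≤ j₁+j₂ = 6  ✓
exchange: j₁=j₂ and m₁=m₂, and (−1)^(j₁+j₂−J) = (−1)^1 = −1 forces ⟨j₁m₁;j₂m₂|JM⟩ = −⟨j₂m₂;j₁m₁|JM⟩ = −⟨j₁m₁;j₂m₂|JM⟩ ⇒ the coefficient vanishes identically
Racah sum check: Σ_k collapses to 0 ⇒ CG = 0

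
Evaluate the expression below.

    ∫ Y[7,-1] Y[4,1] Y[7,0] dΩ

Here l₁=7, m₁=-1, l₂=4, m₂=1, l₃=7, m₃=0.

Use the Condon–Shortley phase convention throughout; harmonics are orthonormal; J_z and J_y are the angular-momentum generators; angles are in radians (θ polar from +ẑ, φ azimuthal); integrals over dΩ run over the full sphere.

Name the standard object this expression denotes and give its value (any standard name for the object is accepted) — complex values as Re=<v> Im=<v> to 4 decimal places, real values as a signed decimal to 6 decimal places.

Gaunt coefficient, -0.037251

This is a Gaunt coefficient — the integral of a triple product of spherical harmonics over the sphere.
Checks pass: Σm=0; 18 even; l₃=7∈[3,11].
(2·7+1)(2·4+1)(2·7+1) = 2025
Δ: 4! 10! 4! / 19! → 1/58198140
sum: t=0:+1/17418240 t=1:−1/622080 t=2:+1/230400 t=3:−1/622080 t=4:+1/17418240 = 1/806400
3j²(7 4 7; 0 0 0) = Δ·Π!·Σ² = 2268/230945  (sign -1)
sum: t=1:−1/4354560 t=2:+1/414720 t=3:−1/345600 t=4:+1/2488320 = -1/3225600
3j²(7 4 7; -1 1 0) = Δ·Π!·Σ² = 81/92378  (sign +1)
combine: 4πI² = 2025·2268/230945·81/92378 = 37200870/2133423721
take √, sign -1: I = -0.03725058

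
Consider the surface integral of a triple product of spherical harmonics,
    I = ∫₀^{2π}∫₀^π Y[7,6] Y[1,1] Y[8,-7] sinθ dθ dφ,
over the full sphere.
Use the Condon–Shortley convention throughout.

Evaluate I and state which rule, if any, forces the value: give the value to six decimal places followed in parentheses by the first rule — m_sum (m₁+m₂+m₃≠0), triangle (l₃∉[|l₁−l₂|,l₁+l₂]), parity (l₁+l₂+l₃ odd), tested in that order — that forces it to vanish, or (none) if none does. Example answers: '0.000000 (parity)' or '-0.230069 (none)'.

-0.313531 (none)

m-sum 0 ✓  L=16 even ✓  6≤8≤8 ✓
Π(2lᵢ+1) = 15×3×17 = 765
triangle coeff Δ(7,1,8) = 1/2040
Σ_t [0,0]: t=0:+1/25401600 = 1/25401600
(3j)²=8/255 [(7 1 8; 0 0 0)], sign=+1
Σ_t [0,0]: t=0:+1/12454041600 = 1/12454041600
(3j)²=7/136 [(7 1 8; 6 1 -7)], sign=-1
⇒ 4πI² = 21/17
I = (-1)√(21/17/(4π)) = -0.31353083
No selection rule forces the value: the integral is nonzero (none).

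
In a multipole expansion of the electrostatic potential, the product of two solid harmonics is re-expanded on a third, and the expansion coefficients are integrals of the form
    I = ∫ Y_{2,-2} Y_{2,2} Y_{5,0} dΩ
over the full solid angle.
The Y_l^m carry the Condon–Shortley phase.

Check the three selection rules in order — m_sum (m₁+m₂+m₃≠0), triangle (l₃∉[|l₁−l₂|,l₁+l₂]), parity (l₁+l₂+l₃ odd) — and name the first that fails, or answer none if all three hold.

azimuthal sum: -2 + 2 + 0 = 0  ✓
l₃ must lie in [0,4]; have l₃=5  ✗
L = 2 + 2 + 5 = 9 (odd)

triangle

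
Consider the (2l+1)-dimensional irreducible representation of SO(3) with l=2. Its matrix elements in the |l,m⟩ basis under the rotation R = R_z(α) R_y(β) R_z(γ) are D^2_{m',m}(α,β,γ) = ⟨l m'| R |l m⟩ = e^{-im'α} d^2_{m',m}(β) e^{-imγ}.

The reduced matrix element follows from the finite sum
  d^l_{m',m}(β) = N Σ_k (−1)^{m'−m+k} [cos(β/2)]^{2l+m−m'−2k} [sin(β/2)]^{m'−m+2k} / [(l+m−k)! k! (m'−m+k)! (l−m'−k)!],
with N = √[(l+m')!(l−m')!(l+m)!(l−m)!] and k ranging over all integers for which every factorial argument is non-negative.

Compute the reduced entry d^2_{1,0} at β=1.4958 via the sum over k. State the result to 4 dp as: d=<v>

d^2_{1,0}(β=1.4958) via the finite sum:
With c≡cos(β/2)=0.733119 and s≡sin(β/2)=0.680101, N=[6·1·2·2]^{1/2}=4.898979
Admissible k: 0..1 (factorial args all ≥0)
  k=0: (−1)^1·4.8990/(2)·0.7331^3·0.6801^1 = -0.656405
  k=1: (−1)^2·4.8990/(2)·0.7331^1·0.6801^3 = +0.564897
d^2_{1,0}(1.4958) = -0.656405 +0.564897 = -0.091507

d=-0.0915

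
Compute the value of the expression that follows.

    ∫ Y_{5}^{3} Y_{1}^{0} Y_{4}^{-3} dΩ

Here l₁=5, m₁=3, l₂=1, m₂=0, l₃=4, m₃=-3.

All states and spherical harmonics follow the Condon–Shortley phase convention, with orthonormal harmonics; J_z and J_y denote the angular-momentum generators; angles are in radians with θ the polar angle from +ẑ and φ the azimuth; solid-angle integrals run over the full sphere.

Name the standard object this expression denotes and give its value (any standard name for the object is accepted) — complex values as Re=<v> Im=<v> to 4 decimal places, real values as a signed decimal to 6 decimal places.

This is a Gaunt coefficient — the integral of a triple product of spherical harmonics over the sphere.
Checks pass: Σm=0; 10 even; l₃=4∈[4,6].
(2·5+1)(2·1+1)(2·4+1) = 297
Δ: 2! 8! 0! / 11! → 1/495
sum: t=1:−1/576 = -1/576
3j²(5 1 4; 0 0 0) = Δ·Π!·Σ² = 5/99  (sign -1)
sum: t=1:−1/5040 = -1/5040
3j²(5 1 4; 3 0 -3) = Δ·Π!·Σ² = 16/495  (sign +1)
combine: 4πI² = 297·5/99·16/495 = 16/33
take √, sign -1: I = -0.19642560

Gaunt coefficient, -0.196426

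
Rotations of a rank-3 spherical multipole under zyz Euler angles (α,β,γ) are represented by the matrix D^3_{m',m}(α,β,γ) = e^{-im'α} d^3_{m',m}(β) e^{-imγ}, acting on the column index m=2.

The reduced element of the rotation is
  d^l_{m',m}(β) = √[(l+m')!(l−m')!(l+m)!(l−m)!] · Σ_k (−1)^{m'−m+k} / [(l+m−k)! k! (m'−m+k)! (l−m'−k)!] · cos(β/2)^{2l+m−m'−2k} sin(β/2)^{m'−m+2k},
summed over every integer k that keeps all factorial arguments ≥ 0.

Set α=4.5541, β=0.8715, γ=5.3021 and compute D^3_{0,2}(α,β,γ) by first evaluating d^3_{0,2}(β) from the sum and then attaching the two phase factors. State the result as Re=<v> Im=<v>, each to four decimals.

Re=-0.1969 Im=0.4772

Split into d^3_{0,2}(β=0.8715) × two z-phases.
c=cos(0.871500/2)=0.906554, s=sin(0.871500/2)=0.422090; N=√[6·6·120·1]=65.726707
k: max(0,(2)−(0))=2 … min(3+(2),3−(0))=3
  k=2: (−1)^0·65.7267/(12)·0.9066^4·0.4221^2 = +0.659092
  k=3: (−1)^1·65.7267/(12)·0.9066^2·0.4221^4 = -0.142879
d^3_{0,2}(0.8715) = +0.659092 -0.142879 = +0.516212
Phases: e^{-i·(0)·4.5541}=+1.000000+0.000000i, e^{-i·(2)·5.3021}=-0.381459+0.924386i ⇒ D=-0.196914+0.477179i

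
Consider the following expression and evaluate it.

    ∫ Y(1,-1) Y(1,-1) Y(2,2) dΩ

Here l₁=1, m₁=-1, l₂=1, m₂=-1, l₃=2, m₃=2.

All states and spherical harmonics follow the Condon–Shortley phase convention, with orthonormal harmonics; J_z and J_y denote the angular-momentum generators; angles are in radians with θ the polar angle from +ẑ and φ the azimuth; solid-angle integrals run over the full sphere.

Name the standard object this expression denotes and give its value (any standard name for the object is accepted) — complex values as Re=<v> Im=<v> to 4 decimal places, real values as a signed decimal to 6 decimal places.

Gaunt coefficient, +0.309019

This is a Gaunt coefficient — the integral of a triple product of spherical harmonics over the sphere.
m-sum 0 ✓  L=4 even ✓  0≤2≤2 ✓
Π(2lᵢ+1) = 3×3×5 = 45
triangle coeff Δ(1,1,2) = 1/30
Σ_t [0,0]: t=0:+1/1 = 1/1
(3j)²=2/15 [(1 1 2; 0 0 0)], sign=+1
Σ_t [0,0]: t=0:+1/4 = 1/4
(3j)²=1/5 [(1 1 2; -1 -1 2)], sign=+1
⇒ 4πI² = 6/5
I = (+1)√(6/5/(4π)) = 0.30901936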